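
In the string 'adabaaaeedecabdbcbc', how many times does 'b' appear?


Scanning 'adabaaaeedecabdbcbc' for 'b':
  Position 3: 'b' -> MATCH (count: 1)
  Position 13: 'b' -> MATCH (count: 2)
  Position 15: 'b' -> MATCH (count: 3)
  Position 17: 'b' -> MATCH (count: 4)
Total occurrences of 'b': 4

4


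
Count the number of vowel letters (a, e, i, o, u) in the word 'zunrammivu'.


Scanning each character of 'zunrammivu':
  Position 1: 'z' -> consonant (running count: 0)
  Position 2: 'u' -> vowel (running count: 1)
  Position 3: 'n' -> consonant (running count: 1)
  Position 4: 'r' -> consonant (running count: 1)
  Position 5: 'a' -> vowel (running count: 2)
  Position 6: 'm' -> consonant (running count: 2)
  Position 7: 'm' -> consonant (running count: 2)
  Position 8: 'i' -> vowel (running count: 3)
  Position 9: 'v' -> consonant (running count: 3)
  Position 10: 'u' -> vowel (running count: 4)
Total vowels: 4

4


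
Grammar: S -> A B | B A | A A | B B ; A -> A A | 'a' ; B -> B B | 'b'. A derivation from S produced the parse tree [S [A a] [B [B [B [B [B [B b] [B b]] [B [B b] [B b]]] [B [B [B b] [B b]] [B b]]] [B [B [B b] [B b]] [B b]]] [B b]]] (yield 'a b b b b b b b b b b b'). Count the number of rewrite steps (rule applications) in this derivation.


Every bracketed nonterminal node [X ...] in the tree is produced by exactly one rule application.
Reading the tree off as a leftmost derivation:
  Step 1: S  =>  A B   (applied S -> A B)
  Step 2: A B  =>  a B   (applied A -> a)
  Step 3: a B  =>  a B B   (applied B -> B B)
  Step 4: a B B  =>  a B B B   (applied B -> B B)
  Step 5: a B B B  =>  a B B B B   (applied B -> B B)
  Step 6: a B B B B  =>  a B B B B B   (applied B -> B B)
  Step 7: a B B B B B  =>  a B B B B B B   (applied B -> B B)
  Step 8: a B B B B B B  =>  a b B B B B B   (applied B -> b)
  Step 9: a b B B B B B  =>  a b b B B B B   (applied B -> b)
  Step 10: a b b B B B B  =>  a b b B B B B B   (applied B -> B B)
  Step 11: a b b B B B B B  =>  a b b b B B B B   (applied B -> b)
  Step 12: a b b b B B B B  =>  a b b b b B B B   (applied B -> b)
  Step 13: a b b b b B B B  =>  a b b b b B B B B   (applied B -> B B)
  Step 14: a b b b b B B B B  =>  a b b b b B B B B B   (applied B -> B B)
  Step 15: a b b b b B B B B B  =>  a b b b b b B B B B   (applied B -> b)
  Step 16: a b b b b b B B B B  =>  a b b b b b b B B B   (applied B -> b)
  Step 17: a b b b b b b B B B  =>  a b b b b b b b B B   (applied B -> b)
  Step 18: a b b b b b b b B B  =>  a b b b b b b b B B B   (applied B -> B B)
  Step 19: a b b b b b b b B B B  =>  a b b b b b b b B B B B   (applied B -> B B)
  Step 20: a b b b b b b b B B B B  =>  a b b b b b b b b B B B   (applied B -> b)
  Step 21: a b b b b b b b b B B B  =>  a b b b b b b b b b B B   (applied B -> b)
  Step 22: a b b b b b b b b b B B  =>  a b b b b b b b b b b B   (applied B -> b)
  Step 23: a b b b b b b b b b b B  =>  a b b b b b b b b b b b   (applied B -> b)
Final yield: a b b b b b b b b b b b
Total rewrite steps: 23

23


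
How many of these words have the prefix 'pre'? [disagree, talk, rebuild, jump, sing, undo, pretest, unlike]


Checking each word for prefix 'pre':
  'disagree' -> no (count: 0)
  'talk' -> no (count: 0)
  'rebuild' -> no (count: 0)
  'jump' -> no (count: 0)
  'sing' -> no (count: 0)
  'undo' -> no (count: 0)
  'pretest' -> YES, starts with 'pre' (count: 1)
  'unlike' -> no (count: 1)
Total with prefix 'pre': 1

1


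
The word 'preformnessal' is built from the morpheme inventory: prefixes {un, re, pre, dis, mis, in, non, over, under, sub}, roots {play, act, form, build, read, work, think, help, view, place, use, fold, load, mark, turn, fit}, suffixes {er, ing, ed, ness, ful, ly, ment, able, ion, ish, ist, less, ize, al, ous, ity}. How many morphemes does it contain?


Segmenting 'preformnessal' against the inventory:
  'pre' -> prefix (morpheme 1)
  'form' -> root (morpheme 2)
  'ness' -> suffix (morpheme 3)
  'al' -> suffix (morpheme 4)
Total morphemes: 4

4


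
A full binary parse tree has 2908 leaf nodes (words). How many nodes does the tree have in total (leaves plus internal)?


Leaf nodes (terminals): 2908
Internal nodes = n - 1 = 2908 - 1 = 2907
Total = leaves + internal = 2908 + 2907 = 5815

5815


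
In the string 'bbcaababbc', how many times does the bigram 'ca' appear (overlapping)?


Scanning 'bbcaababbc' for bigram 'ca':
  Position 0: 'bb' -> no
  Position 1: 'bc' -> no
  Position 2: 'ca' -> MATCH
  Position 3: 'aa' -> no
  Position 4: 'ab' -> no
  Position 5: 'ba' -> no
  Position 6: 'ab' -> no
  Position 7: 'bb' -> no
  Position 8: 'bc' -> no
Total matches: 1

1


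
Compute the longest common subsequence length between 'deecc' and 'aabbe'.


DP table for LCS of 'deecc' and 'aabbe':
       a  a  b  b  e
    0  0  0  0  0  0
  d 0  0  0  0  0  0
  e 0  0  0  0  0  1
  e 0  0  0  0  0  1
  c 0  0  0  0  0  1
  c 0  0  0  0  0  1
LCS: 'e'
LCS length = 1

1


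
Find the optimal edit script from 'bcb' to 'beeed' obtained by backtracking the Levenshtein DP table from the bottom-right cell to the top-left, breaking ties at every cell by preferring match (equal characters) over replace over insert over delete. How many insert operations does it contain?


Edit distance = 4. Backtracking from cell (3, 5) with preference match > replace > insert > delete,
then listing the resulting alignment 'bcb' -> 'beeed' left to right:
  Step 1: keep 'b'
  Step 2: insert 'e' [insertion #1]
  Step 3: insert 'e' [insertion #2]
  Step 4: replace c->e
  Step 5: replace b->d
Total insertions: 2

2


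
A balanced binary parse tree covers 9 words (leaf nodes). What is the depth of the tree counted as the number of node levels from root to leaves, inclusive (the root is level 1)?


In a balanced binary tree with n leaves the deepest leaf is ceil(log2(n)) edges below the root,
so counting node levels inclusive of root and leaves gives ceil(log2(n)) + 1 levels.
log2(9) = 3.1699
ceil(3.1699) = 4
levels = 4 + 1 = 5

5


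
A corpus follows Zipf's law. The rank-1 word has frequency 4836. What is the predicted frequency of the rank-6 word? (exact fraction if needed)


Zipf's law: freq(rank) = f1 / rank
f1 = 4836, rank = 6
freq = 4836 / 6
= 806

806


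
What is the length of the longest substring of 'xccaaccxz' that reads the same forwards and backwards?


Scanning 'xccaaccxz' for palindromic substrings.
Substring at positions 0-7: 'xccaaccx'.
Check: reverse('xccaaccx') = 'xccaaccx' -> palindrome confirmed.
Neighbouring characters ('-' / 'z') break symmetry, so it cannot extend further.
No longer palindromic substring exists; longest length = 8

8


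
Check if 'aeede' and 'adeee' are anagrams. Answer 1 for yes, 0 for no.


Sort characters of 'aeede': 'adeee'
Sort characters of 'adeee': 'adeee'
Sorted forms match -> they ARE anagrams
Result: 1

1


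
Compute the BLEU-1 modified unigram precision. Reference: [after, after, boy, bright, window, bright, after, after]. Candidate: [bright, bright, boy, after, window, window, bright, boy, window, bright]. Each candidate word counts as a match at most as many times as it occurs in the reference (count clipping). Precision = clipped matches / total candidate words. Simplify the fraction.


Reference word counts: {'after': 4, 'boy': 1, 'bright': 2, 'window': 1}
Checking each candidate word (with clipping):
  'bright' -> in reference (ref count 2, used 1/2) -> match (matches: 1)
  'bright' -> in reference (ref count 2, used 2/2) -> match (matches: 2)
  'boy' -> in reference (ref count 1, used 1/1) -> match (matches: 3)
  'after' -> in reference (ref count 4, used 1/4) -> match (matches: 4)
  'window' -> in reference (ref count 1, used 1/1) -> match (matches: 5)
  'window' -> ref count 1 already used up (1/1) -> clipped, no match (matches: 5)
  'bright' -> ref count 2 already used up (2/2) -> clipped, no match (matches: 5)
  'boy' -> ref count 1 already used up (1/1) -> clipped, no match (matches: 5)
  'window' -> ref count 1 already used up (1/1) -> clipped, no match (matches: 5)
  'bright' -> ref count 2 already used up (2/2) -> clipped, no match (matches: 5)
Clipped matches: 5, Candidate length: 10
Precision = 5/10 = 1/2

1/2


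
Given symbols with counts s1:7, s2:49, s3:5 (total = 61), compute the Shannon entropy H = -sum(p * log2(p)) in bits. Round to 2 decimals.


Computing entropy H = -sum(p_i * log2(p_i)):
  s1: p = 7/61 = 0.1148, -p*log2(p) = 0.3584
  s2: p = 49/61 = 0.8033, -p*log2(p) = 0.2539
  s3: p = 5/61 = 0.0820, -p*log2(p) = 0.2958
H = sum of terms = 0.9081
Rounded to 2 decimals: 0.91

0.91


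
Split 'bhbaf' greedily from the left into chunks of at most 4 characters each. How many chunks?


'bhbaf' has 5 characters.
Chunking with max size 4:
  Chunk 1: 'bhba' (positions 0-3)
  Chunk 2: 'f' (positions 4-4)
Total chunks: ceil(5 / 4) = 2

2


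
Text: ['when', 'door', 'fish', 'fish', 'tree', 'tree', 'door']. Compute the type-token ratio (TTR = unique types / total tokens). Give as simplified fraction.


Tokens: 7
Unique types: ('door', 'fish', 'tree', 'when') = 4
TTR = 4/7
Already in lowest terms.

4/7


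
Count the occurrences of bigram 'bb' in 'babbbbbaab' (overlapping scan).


Scanning 'babbbbbaab' for bigram 'bb':
  Position 0: 'ba' -> no
  Position 1: 'ab' -> no
  Position 2: 'bb' -> MATCH
  Position 3: 'bb' -> MATCH
  Position 4: 'bb' -> MATCH
  Position 5: 'bb' -> MATCH
  Position 6: 'ba' -> no
  Position 7: 'aa' -> no
  Position 8: 'ab' -> no
Total matches: 4

4


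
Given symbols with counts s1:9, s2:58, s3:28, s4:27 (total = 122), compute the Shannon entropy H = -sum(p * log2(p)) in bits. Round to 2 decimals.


Computing entropy H = -sum(p_i * log2(p_i)):
  s1: p = 9/122 = 0.0738, -p*log2(p) = 0.2774
  s2: p = 58/122 = 0.4754, -p*log2(p) = 0.5100
  s3: p = 28/122 = 0.2295, -p*log2(p) = 0.4873
  s4: p = 27/122 = 0.2213, -p*log2(p) = 0.4815
H = sum of terms = 1.7562
Rounded to 2 decimals: 1.76

1.76


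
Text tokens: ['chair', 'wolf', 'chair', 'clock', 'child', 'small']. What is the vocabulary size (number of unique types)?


Listing all tokens and tracking unique types:
  Token 1: 'chair' -> NEW (unique so far: 1)
  Token 2: 'wolf' -> NEW (unique so far: 2)
  Token 3: 'chair' -> duplicate (unique so far: 2)
  Token 4: 'clock' -> NEW (unique so far: 3)
  Token 5: 'child' -> NEW (unique so far: 4)
  Token 6: 'small' -> NEW (unique so far: 5)
Unique types: ('chair', 'child', 'clock', 'small', 'wolf')
Vocabulary size: 5

5


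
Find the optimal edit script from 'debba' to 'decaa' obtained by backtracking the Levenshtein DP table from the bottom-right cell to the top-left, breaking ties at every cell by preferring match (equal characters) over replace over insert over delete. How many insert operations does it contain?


Edit distance = 2. Backtracking from cell (5, 5) with preference match > replace > insert > delete,
then listing the resulting alignment 'debba' -> 'decaa' left to right:
  Step 1: keep 'd'
  Step 2: keep 'e'
  Step 3: replace b->c
  Step 4: replace b->a
  Step 5: keep 'a'
Total insertions: 0

0


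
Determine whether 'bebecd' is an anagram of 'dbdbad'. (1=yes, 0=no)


Sort characters of 'bebecd': 'bbcdee'
Sort characters of 'dbdbad': 'abbddd'
Sorted forms differ -> they are NOT anagrams
Result: 0

0


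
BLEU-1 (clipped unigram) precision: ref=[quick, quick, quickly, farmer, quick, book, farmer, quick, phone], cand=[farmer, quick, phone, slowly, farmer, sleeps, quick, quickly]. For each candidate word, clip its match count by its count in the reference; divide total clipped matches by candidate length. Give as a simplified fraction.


Reference word counts: {'book': 1, 'farmer': 2, 'phone': 1, 'quick': 4, 'quickly': 1}
Checking each candidate word (with clipping):
  'farmer' -> in reference (ref count 2, used 1/2) -> match (matches: 1)
  'quick' -> in reference (ref count 4, used 1/4) -> match (matches: 2)
  'phone' -> in reference (ref count 1, used 1/1) -> match (matches: 3)
  'slowly' -> not in reference -> no match (matches: 3)
  'farmer' -> in reference (ref count 2, used 2/2) -> match (matches: 4)
  'sleeps' -> not in reference -> no match (matches: 4)
  'quick' -> in reference (ref count 4, used 2/4) -> match (matches: 5)
  'quickly' -> in reference (ref count 1, used 1/1) -> match (matches: 6)
Clipped matches: 6, Candidate length: 8
Precision = 6/8 = 3/4

3/4


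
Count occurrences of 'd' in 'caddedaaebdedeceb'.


Scanning 'caddedaaebdedeceb' for 'd':
  Position 2: 'd' -> MATCH (count: 1)
  Position 3: 'd' -> MATCH (count: 2)
  Position 5: 'd' -> MATCH (count: 3)
  Position 10: 'd' -> MATCH (count: 4)
  Position 12: 'd' -> MATCH (count: 5)
Total occurrences of 'd': 5

5


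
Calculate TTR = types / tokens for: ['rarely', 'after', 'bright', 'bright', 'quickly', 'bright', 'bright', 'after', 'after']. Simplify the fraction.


Tokens: 9
Unique types: ('after', 'bright', 'quickly', 'rarely') = 4
TTR = 4/9
Already in lowest terms.

4/9


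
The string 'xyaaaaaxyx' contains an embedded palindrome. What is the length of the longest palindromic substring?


Scanning 'xyaaaaaxyx' for palindromic substrings.
Substring at positions 2-6: 'aaaaa'.
Check: reverse('aaaaa') = 'aaaaa' -> palindrome confirmed.
Neighbouring characters ('y' / 'x') break symmetry, so it cannot extend further.
No longer palindromic substring exists; longest length = 5

5


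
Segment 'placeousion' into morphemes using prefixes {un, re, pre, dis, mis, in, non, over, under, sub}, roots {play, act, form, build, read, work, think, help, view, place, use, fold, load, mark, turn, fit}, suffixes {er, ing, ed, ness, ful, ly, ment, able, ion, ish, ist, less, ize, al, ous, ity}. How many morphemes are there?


Segmenting 'placeousion' against the inventory:
  'place' -> root (morpheme 1)
  'ous' -> suffix (morpheme 2)
  'ion' -> suffix (morpheme 3)
Total morphemes: 3

3


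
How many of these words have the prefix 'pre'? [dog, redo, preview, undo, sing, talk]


Checking each word for prefix 'pre':
  'dog' -> no (count: 0)
  'redo' -> no (count: 0)
  'preview' -> YES, starts with 'pre' (count: 1)
  'undo' -> no (count: 1)
  'sing' -> no (count: 1)
  'talk' -> no (count: 1)
Total with prefix 'pre': 1

1


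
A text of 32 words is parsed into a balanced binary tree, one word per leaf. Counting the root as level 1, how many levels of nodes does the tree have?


In a balanced binary tree with n leaves the deepest leaf is ceil(log2(n)) edges below the root,
so counting node levels inclusive of root and leaves gives ceil(log2(n)) + 1 levels.
log2(32) = 5.0000
ceil(5.0000) = 5
levels = 5 + 1 = 6

6


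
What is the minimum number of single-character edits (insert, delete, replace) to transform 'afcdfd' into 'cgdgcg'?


Building DP table for s1='afcdfd' (len 6) and s2='cgdgcg' (len 6):
       c  g  d  g  c  g
    0  1  2  3  4  5  6
  a 1  1  2  3  4  5  6
  f 2  2  2  3  4  5  6
  c 3  2  3  3  4  4  5
  d 4  3  3  3  4  5  5
  f 5  4  4  4  4  5  6
  d 6  5  5  4  5  5  6
Edit distance = dp[6][6] = 6

6


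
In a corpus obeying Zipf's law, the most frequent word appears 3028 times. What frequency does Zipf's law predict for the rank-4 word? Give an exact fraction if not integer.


Zipf's law: freq(rank) = f1 / rank
f1 = 3028, rank = 4
freq = 3028 / 4
= 757

757


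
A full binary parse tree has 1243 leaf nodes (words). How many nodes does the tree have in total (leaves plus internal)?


Leaf nodes (terminals): 1243
Internal nodes = n - 1 = 1243 - 1 = 1242
Total = leaves + internal = 1243 + 1242 = 2485

2485


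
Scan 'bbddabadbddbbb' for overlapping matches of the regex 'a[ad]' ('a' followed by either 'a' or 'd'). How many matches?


Pattern: a[ad] means 'a' followed by either 'a' or 'd'.
Scanning 'bbddabadbddbbb' position-by-position:
  Pos 0: window 'bb' -> no
  Pos 1: window 'bd' -> no
  Pos 2: window 'dd' -> no
  Pos 3: window 'da' -> no
  Pos 4: window 'ab' -> no
  Pos 5: window 'ba' -> no
  Pos 6: window 'ad' -> MATCH
  Pos 7: window 'db' -> no
  Pos 8: window 'bd' -> no
  Pos 9: window 'dd' -> no
  Pos 10: window 'db' -> no
  Pos 11: window 'bb' -> no
  Pos 12: window 'bb' -> no
  Pos 13: window 'b' -> no
Total matches: 1

1


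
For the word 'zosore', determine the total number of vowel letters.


Scanning each character of 'zosore':
  Position 1: 'z' -> consonant (running count: 0)
  Position 2: 'o' -> vowel (running count: 1)
  Position 3: 's' -> consonant (running count: 1)
  Position 4: 'o' -> vowel (running count: 2)
  Position 5: 'r' -> consonant (running count: 2)
  Position 6: 'e' -> vowel (running count: 3)
Total vowels: 3

3


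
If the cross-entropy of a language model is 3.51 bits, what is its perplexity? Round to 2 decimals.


Perplexity formula: PP = 2^H
H = 3.51
PP = 2^3.51
Decompose: 2^3.51 = 2^3 * 2^0.51
2^3 = 8, 2^0.51 ~ 1.4240502
PP ~ 8 * 1.4240502 = 11.3924016
Rounded to 2 decimals: 11.39

11.39


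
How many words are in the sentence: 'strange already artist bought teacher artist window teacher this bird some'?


Counting words by splitting on spaces:
  Word 1: 'strange'
  Word 2: 'already'
  Word 3: 'artist'
  Word 4: 'bought'
  Word 5: 'teacher'
  Word 6: 'artist'
  Word 7: 'window'
  Word 8: 'teacher'
  Word 9: 'this'
  Word 10: 'bird'
  Word 11: 'some'
Total words: 11

11


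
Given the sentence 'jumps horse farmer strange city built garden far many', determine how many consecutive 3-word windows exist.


Word trigrams from [9] words:
  Trigram 1: (jumps horse farmer)
  Trigram 2: (horse farmer strange)
  Trigram 3: (farmer strange city)
  Trigram 4: (strange city built)
  Trigram 5: (city built garden)
  Trigram 6: (built garden far)
  Trigram 7: (garden far many)
Total word trigrams: 9 - 2 = 7

7


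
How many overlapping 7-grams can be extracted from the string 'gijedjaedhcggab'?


String 'gijedjaedhcggab' has length L = 15.
Number of overlapping n-grams = L - n + 1
Substituting: 15 - 7 + 1 = 9

9


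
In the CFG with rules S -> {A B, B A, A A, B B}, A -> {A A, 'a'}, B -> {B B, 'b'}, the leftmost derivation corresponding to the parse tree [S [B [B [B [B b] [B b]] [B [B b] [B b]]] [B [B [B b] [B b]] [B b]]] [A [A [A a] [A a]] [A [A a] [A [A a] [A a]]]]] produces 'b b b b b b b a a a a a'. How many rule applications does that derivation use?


Every bracketed nonterminal node [X ...] in the tree is produced by exactly one rule application.
Reading the tree off as a leftmost derivation:
  Step 1: S  =>  B A   (applied S -> B A)
  Step 2: B A  =>  B B A   (applied B -> B B)
  Step 3: B B A  =>  B B B A   (applied B -> B B)
  Step 4: B B B A  =>  B B B B A   (applied B -> B B)
  Step 5: B B B B A  =>  b B B B A   (applied B -> b)
  Step 6: b B B B A  =>  b b B B A   (applied B -> b)
  Step 7: b b B B A  =>  b b B B B A   (applied B -> B B)
  Step 8: b b B B B A  =>  b b b B B A   (applied B -> b)
  Step 9: b b b B B A  =>  b b b b B A   (applied B -> b)
  Step 10: b b b b B A  =>  b b b b B B A   (applied B -> B B)
  Step 11: b b b b B B A  =>  b b b b B B B A   (applied B -> B B)
  Step 12: b b b b B B B A  =>  b b b b b B B A   (applied B -> b)
  Step 13: b b b b b B B A  =>  b b b b b b B A   (applied B -> b)
  Step 14: b b b b b b B A  =>  b b b b b b b A   (applied B -> b)
  Step 15: b b b b b b b A  =>  b b b b b b b A A   (applied A -> A A)
  Step 16: b b b b b b b A A  =>  b b b b b b b A A A   (applied A -> A A)
  Step 17: b b b b b b b A A A  =>  b b b b b b b a A A   (applied A -> a)
  Step 18: b b b b b b b a A A  =>  b b b b b b b a a A   (applied A -> a)
  Step 19: b b b b b b b a a A  =>  b b b b b b b a a A A   (applied A -> A A)
  Step 20: b b b b b b b a a A A  =>  b b b b b b b a a a A   (applied A -> a)
  Step 21: b b b b b b b a a a A  =>  b b b b b b b a a a A A   (applied A -> A A)
  Step 22: b b b b b b b a a a A A  =>  b b b b b b b a a a a A   (applied A -> a)
  Step 23: b b b b b b b a a a a A  =>  b b b b b b b a a a a a   (applied A -> a)
Final yield: b b b b b b b a a a a a
Total rewrite steps: 23

23


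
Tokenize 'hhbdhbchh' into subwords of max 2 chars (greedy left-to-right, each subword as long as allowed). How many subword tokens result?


'hhbdhbchh' has 9 characters.
Chunking with max size 2:
  Chunk 1: 'hh' (positions 0-1)
  Chunk 2: 'bd' (positions 2-3)
  Chunk 3: 'hb' (positions 4-5)
  Chunk 4: 'ch' (positions 6-7)
  Chunk 5: 'h' (positions 8-8)
Total chunks: ceil(9 / 2) = 5

5


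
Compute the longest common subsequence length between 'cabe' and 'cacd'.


DP table for LCS of 'cabe' and 'cacd':
       c  a  c  d
    0  0  0  0  0
  c 0  1  1  1  1
  a 0  1  2  2  2
  b 0  1  2  2  2
  e 0  1  2  2  2
LCS: 'ca'
LCS length = 2

2


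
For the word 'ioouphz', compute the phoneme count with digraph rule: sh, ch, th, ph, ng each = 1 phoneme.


Parsing 'ioouphz' greedily, digraphs first:
  'i' -> vowel phoneme (phonemes so far: 1)
  'o' -> vowel phoneme (phonemes so far: 2)
  'o' -> vowel phoneme (phonemes so far: 3)
  'u' -> vowel phoneme (phonemes so far: 4)
  'ph' -> digraph (1 consonant phoneme) (phonemes so far: 5)
  'z' -> consonant phoneme (phonemes so far: 6)
Total phonemes: 6

6


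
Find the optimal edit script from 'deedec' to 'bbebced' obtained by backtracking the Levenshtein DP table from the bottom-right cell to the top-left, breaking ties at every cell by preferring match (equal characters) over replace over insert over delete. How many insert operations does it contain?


Edit distance = 5. Backtracking from cell (6, 7) with preference match > replace > insert > delete,
then listing the resulting alignment 'deedec' -> 'bbebced' left to right:
  Step 1: insert 'b' [insertion #1]
  Step 2: replace d->b
  Step 3: keep 'e'
  Step 4: replace e->b
  Step 5: replace d->c
  Step 6: keep 'e'
  Step 7: replace c->d
Total insertions: 1

1


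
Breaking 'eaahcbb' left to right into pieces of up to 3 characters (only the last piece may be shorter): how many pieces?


'eaahcbb' has 7 characters.
Chunking with max size 3:
  Chunk 1: 'eaa' (positions 0-2)
  Chunk 2: 'hcb' (positions 3-5)
  Chunk 3: 'b' (positions 6-6)
Total chunks: ceil(7 / 3) = 3

3


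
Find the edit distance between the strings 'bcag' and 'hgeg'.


Building DP table for s1='bcag' (len 4) and s2='hgeg' (len 4):
       h  g  e  g
    0  1  2  3  4
  b 1  1  2  3  4
  c 2  2  2  3  4
  a 3  3  3  3  4
  g 4  4  3  4  3
Edit distance = dp[4][4] = 3

3


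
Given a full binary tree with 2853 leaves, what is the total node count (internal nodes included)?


Leaf nodes (terminals): 2853
Internal nodes = n - 1 = 2853 - 1 = 2852
Total = leaves + internal = 2853 + 2852 = 5705

5705


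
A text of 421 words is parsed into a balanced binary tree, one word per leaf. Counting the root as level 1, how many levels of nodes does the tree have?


In a balanced binary tree with n leaves the deepest leaf is ceil(log2(n)) edges below the root,
so counting node levels inclusive of root and leaves gives ceil(log2(n)) + 1 levels.
log2(421) = 8.7177
ceil(8.7177) = 9
levels = 9 + 1 = 10

10


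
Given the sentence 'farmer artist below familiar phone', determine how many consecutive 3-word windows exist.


Word trigrams from [5] words:
  Trigram 1: (farmer artist below)
  Trigram 2: (artist below familiar)
  Trigram 3: (below familiar phone)
Total word trigrams: 5 - 2 = 3

3


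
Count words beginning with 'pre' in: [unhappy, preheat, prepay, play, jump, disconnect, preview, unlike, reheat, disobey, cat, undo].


Checking each word for prefix 'pre':
  'unhappy' -> no (count: 0)
  'preheat' -> YES, starts with 'pre' (count: 1)
  'prepay' -> YES, starts with 'pre' (count: 2)
  'play' -> no (count: 2)
  'jump' -> no (count: 2)
  'disconnect' -> no (count: 2)
  'preview' -> YES, starts with 'pre' (count: 3)
  'unlike' -> no (count: 3)
  'reheat' -> no (count: 3)
  'disobey' -> no (count: 3)
  'cat' -> no (count: 3)
  'undo' -> no (count: 3)
Total with prefix 'pre': 3

3


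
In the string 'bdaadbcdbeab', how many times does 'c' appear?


Scanning 'bdaadbcdbeab' for 'c':
  Position 6: 'c' -> MATCH (count: 1)
Total occurrences of 'c': 1

1


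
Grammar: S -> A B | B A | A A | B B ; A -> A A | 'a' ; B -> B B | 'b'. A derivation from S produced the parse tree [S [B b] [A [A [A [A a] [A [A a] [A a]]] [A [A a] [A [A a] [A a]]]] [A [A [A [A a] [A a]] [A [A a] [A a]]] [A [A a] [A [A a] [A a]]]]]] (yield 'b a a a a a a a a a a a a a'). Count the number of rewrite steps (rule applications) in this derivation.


Every bracketed nonterminal node [X ...] in the tree is produced by exactly one rule application.
Reading the tree off as a leftmost derivation:
  Step 1: S  =>  B A   (applied S -> B A)
  Step 2: B A  =>  b A   (applied B -> b)
  Step 3: b A  =>  b A A   (applied A -> A A)
  Step 4: b A A  =>  b A A A   (applied A -> A A)
  Step 5: b A A A  =>  b A A A A   (applied A -> A A)
  Step 6: b A A A A  =>  b a A A A   (applied A -> a)
  Step 7: b a A A A  =>  b a A A A A   (applied A -> A A)
  Step 8: b a A A A A  =>  b a a A A A   (applied A -> a)
  Step 9: b a a A A A  =>  b a a a A A   (applied A -> a)
  Step 10: b a a a A A  =>  b a a a A A A   (applied A -> A A)
  Step 11: b a a a A A A  =>  b a a a a A A   (applied A -> a)
  Step 12: b a a a a A A  =>  b a a a a A A A   (applied A -> A A)
  Step 13: b a a a a A A A  =>  b a a a a a A A   (applied A -> a)
  Step 14: b a a a a a A A  =>  b a a a a a a A   (applied A -> a)
  Step 15: b a a a a a a A  =>  b a a a a a a A A   (applied A -> A A)
  Step 16: b a a a a a a A A  =>  b a a a a a a A A A   (applied A -> A A)
  Step 17: b a a a a a a A A A  =>  b a a a a a a A A A A   (applied A -> A A)
  Step 18: b a a a a a a A A A A  =>  b a a a a a a a A A A   (applied A -> a)
  Step 19: b a a a a a a a A A A  =>  b a a a a a a a a A A   (applied A -> a)
  Step 20: b a a a a a a a a A A  =>  b a a a a a a a a A A A   (applied A -> A A)
  Step 21: b a a a a a a a a A A A  =>  b a a a a a a a a a A A   (applied A -> a)
  Step 22: b a a a a a a a a a A A  =>  b a a a a a a a a a a A   (applied A -> a)
  Step 23: b a a a a a a a a a a A  =>  b a a a a a a a a a a A A   (applied A -> A A)
  Step 24: b a a a a a a a a a a A A  =>  b a a a a a a a a a a a A   (applied A -> a)
  Step 25: b a a a a a a a a a a a A  =>  b a a a a a a a a a a a A A   (applied A -> A A)
  Step 26: b a a a a a a a a a a a A A  =>  b a a a a a a a a a a a a A   (applied A -> a)
  Step 27: b a a a a a a a a a a a a A  =>  b a a a a a a a a a a a a a   (applied A -> a)
Final yield: b a a a a a a a a a a a a a
Total rewrite steps: 27

27


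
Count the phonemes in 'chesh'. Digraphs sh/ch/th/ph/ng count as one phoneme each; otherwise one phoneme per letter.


Parsing 'chesh' greedily, digraphs first:
  'ch' -> digraph (1 consonant phoneme) (phonemes so far: 1)
  'e' -> vowel phoneme (phonemes so far: 2)
  'sh' -> digraph (1 consonant phoneme) (phonemes so far: 3)
Total phonemes: 3

3


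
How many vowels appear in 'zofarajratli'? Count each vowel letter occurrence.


Scanning each character of 'zofarajratli':
  Position 1: 'z' -> consonant (running count: 0)
  Position 2: 'o' -> vowel (running count: 1)
  Position 3: 'f' -> consonant (running count: 1)
  Position 4: 'a' -> vowel (running count: 2)
  Position 5: 'r' -> consonant (running count: 2)
  Position 6: 'a' -> vowel (running count: 3)
  Position 7: 'j' -> consonant (running count: 3)
  Position 8: 'r' -> consonant (running count: 3)
  Position 9: 'a' -> vowel (running count: 4)
  Position 10: 't' -> consonant (running count: 4)
  Position 11: 'l' -> consonant (running count: 4)
  Position 12: 'i' -> vowel (running count: 5)
Total vowels: 5

5


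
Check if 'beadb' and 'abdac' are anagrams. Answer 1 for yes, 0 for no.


Sort characters of 'beadb': 'abbde'
Sort characters of 'abdac': 'aabcd'
Sorted forms differ -> they are NOT anagrams
Result: 0

0


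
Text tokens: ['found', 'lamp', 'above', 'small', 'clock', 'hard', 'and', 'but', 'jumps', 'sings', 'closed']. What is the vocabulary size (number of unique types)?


Listing all tokens and tracking unique types:
  Token 1: 'found' -> NEW (unique so far: 1)
  Token 2: 'lamp' -> NEW (unique so far: 2)
  Token 3: 'above' -> NEW (unique so far: 3)
  Token 4: 'small' -> NEW (unique so far: 4)
  Token 5: 'clock' -> NEW (unique so far: 5)
  Token 6: 'hard' -> NEW (unique so far: 6)
  Token 7: 'and' -> NEW (unique so far: 7)
  Token 8: 'but' -> NEW (unique so far: 8)
  Token 9: 'jumps' -> NEW (unique so far: 9)
  Token 10: 'sings' -> NEW (unique so far: 10)
  Token 11: 'closed' -> NEW (unique so far: 11)
Unique types: ('above', 'and', 'but', 'clock', 'closed', 'found', 'hard', 'jumps', 'lamp', 'sings', 'small')
Vocabulary size: 11

11


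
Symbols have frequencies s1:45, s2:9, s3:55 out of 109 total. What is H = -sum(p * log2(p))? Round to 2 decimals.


Computing entropy H = -sum(p_i * log2(p_i)):
  s1: p = 45/109 = 0.4128, -p*log2(p) = 0.5269
  s2: p = 9/109 = 0.0826, -p*log2(p) = 0.2971
  s3: p = 55/109 = 0.5046, -p*log2(p) = 0.4979
H = sum of terms = 1.3219
Rounded to 2 decimals: 1.32

1.32


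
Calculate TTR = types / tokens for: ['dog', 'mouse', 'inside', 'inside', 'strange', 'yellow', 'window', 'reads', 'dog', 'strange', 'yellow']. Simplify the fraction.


Tokens: 11
Unique types: ('dog', 'inside', 'mouse', 'reads', 'strange', 'window', 'yellow') = 7
TTR = 7/11
Already in lowest terms.

7/11


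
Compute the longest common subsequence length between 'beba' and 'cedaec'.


DP table for LCS of 'beba' and 'cedaec':
       c  e  d  a  e  c
    0  0  0  0  0  0  0
  b 0  0  0  0  0  0  0
  e 0  0  1  1  1  1  1
  b 0  0  1  1  1  1  1
  a 0  0  1  1  2  2  2
LCS: 'ea'
LCS length = 2

2


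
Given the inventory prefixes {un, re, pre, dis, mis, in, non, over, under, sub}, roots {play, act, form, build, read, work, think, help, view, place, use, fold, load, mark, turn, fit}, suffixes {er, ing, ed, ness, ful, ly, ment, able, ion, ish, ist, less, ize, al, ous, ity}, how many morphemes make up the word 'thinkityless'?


Segmenting 'thinkityless' against the inventory:
  'think' -> root (morpheme 1)
  'ity' -> suffix (morpheme 2)
  'less' -> suffix (morpheme 3)
Total morphemes: 3

3


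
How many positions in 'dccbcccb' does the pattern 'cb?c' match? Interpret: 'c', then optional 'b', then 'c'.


Pattern: cb?c means 'c', then optional 'b', then 'c'.
Scanning 'dccbcccb' position-by-position:
  Pos 0: window 'dcc' -> no
  Pos 1: window 'ccb' -> MATCH
  Pos 2: window 'cbc' -> MATCH
  Pos 3: window 'bcc' -> no
  Pos 4: window 'ccc' -> MATCH
  Pos 5: window 'ccb' -> MATCH
  Pos 6: window 'cb' -> no
  Pos 7: window 'b' -> no
Total matches: 4

4


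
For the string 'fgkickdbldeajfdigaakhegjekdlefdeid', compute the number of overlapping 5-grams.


String 'fgkickdbldeajfdigaakhegjekdlefdeid' has length L = 34.
Number of overlapping n-grams = L - n + 1
Substituting: 34 - 5 + 1 = 30

30


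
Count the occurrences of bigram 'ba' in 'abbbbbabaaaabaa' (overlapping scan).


Scanning 'abbbbbabaaaabaa' for bigram 'ba':
  Position 0: 'ab' -> no
  Position 1: 'bb' -> no
  Position 2: 'bb' -> no
  Position 3: 'bb' -> no
  Position 4: 'bb' -> no
  Position 5: 'ba' -> MATCH
  Position 6: 'ab' -> no
  Position 7: 'ba' -> MATCH
  Position 8: 'aa' -> no
  Position 9: 'aa' -> no
  Position 10: 'aa' -> no
  Position 11: 'ab' -> no
  Position 12: 'ba' -> MATCH
  Position 13: 'aa' -> no
Total matches: 3

3


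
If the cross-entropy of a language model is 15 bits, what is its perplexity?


Perplexity formula: PP = 2^H
H = 15
PP = 2^15
PP = 2^15 = 32768

32768


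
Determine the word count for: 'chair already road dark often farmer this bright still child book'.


Counting words by splitting on spaces:
  Word 1: 'chair'
  Word 2: 'already'
  Word 3: 'road'
  Word 4: 'dark'
  Word 5: 'often'
  Word 6: 'farmer'
  Word 7: 'this'
  Word 8: 'bright'
  Word 9: 'still'
  Word 10: 'child'
  Word 11: 'book'
Total words: 11

11


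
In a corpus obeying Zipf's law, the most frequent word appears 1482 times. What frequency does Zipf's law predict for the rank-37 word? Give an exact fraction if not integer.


Zipf's law: freq(rank) = f1 / rank
f1 = 1482, rank = 37
freq = 1482 / 37
GCD(1482, 37) = 1
Simplified: 1482/37

1482/37


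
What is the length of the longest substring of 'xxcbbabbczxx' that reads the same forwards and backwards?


Scanning 'xxcbbabbczxx' for palindromic substrings.
Substring at positions 2-8: 'cbbabbc'.
Check: reverse('cbbabbc') = 'cbbabbc' -> palindrome confirmed.
Neighbouring characters ('x' / 'z') break symmetry, so it cannot extend further.
No longer palindromic substring exists; longest length = 7

7


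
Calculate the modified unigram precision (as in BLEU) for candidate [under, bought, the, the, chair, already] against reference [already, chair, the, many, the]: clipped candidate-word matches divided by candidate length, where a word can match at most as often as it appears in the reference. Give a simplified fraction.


Reference word counts: {'already': 1, 'chair': 1, 'many': 1, 'the': 2}
Checking each candidate word (with clipping):
  'under' -> not in reference -> no match (matches: 0)
  'bought' -> not in reference -> no match (matches: 0)
  'the' -> in reference (ref count 2, used 1/2) -> match (matches: 1)
  'the' -> in reference (ref count 2, used 2/2) -> match (matches: 2)
  'chair' -> in reference (ref count 1, used 1/1) -> match (matches: 3)
  'already' -> in reference (ref count 1, used 1/1) -> match (matches: 4)
Clipped matches: 4, Candidate length: 6
Precision = 4/6 = 2/3

2/3


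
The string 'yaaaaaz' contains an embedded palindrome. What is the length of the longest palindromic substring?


Scanning 'yaaaaaz' for palindromic substrings.
Substring at positions 1-5: 'aaaaa'.
Check: reverse('aaaaa') = 'aaaaa' -> palindrome confirmed.
Neighbouring characters ('y' / 'z') break symmetry, so it cannot extend further.
No longer palindromic substring exists; longest length = 5

5


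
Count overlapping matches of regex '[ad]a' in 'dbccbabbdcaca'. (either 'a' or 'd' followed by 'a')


Pattern: [ad]a means either 'a' or 'd' followed by 'a'.
Scanning 'dbccbabbdcaca' position-by-position:
  Pos 0: window 'db' -> no
  Pos 1: window 'bc' -> no
  Pos 2: window 'cc' -> no
  Pos 3: window 'cb' -> no
  Pos 4: window 'ba' -> no
  Pos 5: window 'ab' -> no
  Pos 6: window 'bb' -> no
  Pos 7: window 'bd' -> no
  Pos 8: window 'dc' -> no
  Pos 9: window 'ca' -> no
  Pos 10: window 'ac' -> no
  Pos 11: window 'ca' -> no
  Pos 12: window 'a' -> no
Total matches: 0

0


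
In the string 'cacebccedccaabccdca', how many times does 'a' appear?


Scanning 'cacebccedccaabccdca' for 'a':
  Position 1: 'a' -> MATCH (count: 1)
  Position 11: 'a' -> MATCH (count: 2)
  Position 12: 'a' -> MATCH (count: 3)
  Position 18: 'a' -> MATCH (count: 4)
Total occurrences of 'a': 4

4


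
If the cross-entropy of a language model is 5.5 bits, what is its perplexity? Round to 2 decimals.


Perplexity formula: PP = 2^H
H = 5.5
PP = 2^5.5
Decompose: 2^5.5 = 2^5 * 2^0.5 = 2^5 * sqrt(2)
2^5 = 32, sqrt(2) ~ 1.4142136
PP ~ 32 * 1.4142136 = 45.2548352
Rounded to 2 decimals: 45.25

45.25


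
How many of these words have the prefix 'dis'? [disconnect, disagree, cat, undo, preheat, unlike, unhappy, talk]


Checking each word for prefix 'dis':
  'disconnect' -> YES, starts with 'dis' (count: 1)
  'disagree' -> YES, starts with 'dis' (count: 2)
  'cat' -> no (count: 2)
  'undo' -> no (count: 2)
  'preheat' -> no (count: 2)
  'unlike' -> no (count: 2)
  'unhappy' -> no (count: 2)
  'talk' -> no (count: 2)
Total with prefix 'dis': 2

2


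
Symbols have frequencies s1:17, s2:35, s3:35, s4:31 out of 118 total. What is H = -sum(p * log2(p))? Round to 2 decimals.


Computing entropy H = -sum(p_i * log2(p_i)):
  s1: p = 17/118 = 0.1441, -p*log2(p) = 0.4027
  s2: p = 35/118 = 0.2966, -p*log2(p) = 0.5201
  s3: p = 35/118 = 0.2966, -p*log2(p) = 0.5201
  s4: p = 31/118 = 0.2627, -p*log2(p) = 0.5066
H = sum of terms = 1.9495
Rounded to 2 decimals: 1.95

1.95


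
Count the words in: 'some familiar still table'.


Counting words by splitting on spaces:
  Word 1: 'some'
  Word 2: 'familiar'
  Word 3: 'still'
  Word 4: 'table'
Total words: 4

4


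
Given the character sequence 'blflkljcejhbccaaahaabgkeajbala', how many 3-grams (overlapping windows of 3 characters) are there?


String 'blflkljcejhbccaaahaabgkeajbala' has length L = 30.
Number of overlapping n-grams = L - n + 1
Substituting: 30 - 3 + 1 = 28

28


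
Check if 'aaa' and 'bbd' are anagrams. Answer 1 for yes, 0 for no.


Sort characters of 'aaa': 'aaa'
Sort characters of 'bbd': 'bbd'
Sorted forms differ -> they are NOT anagrams
Result: 0

0


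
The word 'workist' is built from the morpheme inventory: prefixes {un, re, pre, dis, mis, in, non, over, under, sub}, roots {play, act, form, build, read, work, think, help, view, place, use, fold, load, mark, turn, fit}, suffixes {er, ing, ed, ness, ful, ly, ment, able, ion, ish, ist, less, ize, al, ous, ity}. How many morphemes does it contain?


Segmenting 'workist' against the inventory:
  'work' -> root (morpheme 1)
  'ist' -> suffix (morpheme 2)
Total morphemes: 2

2


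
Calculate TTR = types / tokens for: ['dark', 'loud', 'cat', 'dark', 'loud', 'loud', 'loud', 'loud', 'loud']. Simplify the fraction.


Tokens: 9
Unique types: ('cat', 'dark', 'loud') = 3
TTR = 3/9
Simplify: divide both by 3 -> 1/3
TTR = 1/3

1/3


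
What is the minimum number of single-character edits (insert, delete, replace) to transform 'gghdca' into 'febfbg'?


Building DP table for s1='gghdca' (len 6) and s2='febfbg' (len 6):
       f  e  b  f  b  g
    0  1  2  3  4  5  6
  g 1  1  2  3  4  5  5
  g 2  2  2  3  4  5  5
  h 3  3  3  3  4  5  6
  d 4  4  4  4  4  5  6
  c 5  5  5  5  5  5  6
  a 6  6  6  6  6  6  6
Edit distance = dp[6][6] = 6

6


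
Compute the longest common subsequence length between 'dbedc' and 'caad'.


DP table for LCS of 'dbedc' and 'caad':
       c  a  a  d
    0  0  0  0  0
  d 0  0  0  0  1
  b 0  0  0  0  1
  e 0  0  0  0  1
  d 0  0  0  0  1
  c 0  1  1  1  1
LCS: 'd'
LCS length = 1

1


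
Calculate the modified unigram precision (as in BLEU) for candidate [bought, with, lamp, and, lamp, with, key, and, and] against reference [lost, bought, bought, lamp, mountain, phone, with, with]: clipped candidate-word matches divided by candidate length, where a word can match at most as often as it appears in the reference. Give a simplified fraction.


Reference word counts: {'bought': 2, 'lamp': 1, 'lost': 1, 'mountain': 1, 'phone': 1, 'with': 2}
Checking each candidate word (with clipping):
  'bought' -> in reference (ref count 2, used 1/2) -> match (matches: 1)
  'with' -> in reference (ref count 2, used 1/2) -> match (matches: 2)
  'lamp' -> in reference (ref count 1, used 1/1) -> match (matches: 3)
  'and' -> not in reference -> no match (matches: 3)
  'lamp' -> ref count 1 already used up (1/1) -> clipped, no match (matches: 3)
  'with' -> in reference (ref count 2, used 2/2) -> match (matches: 4)
  'key' -> not in reference -> no match (matches: 4)
  'and' -> not in reference -> no match (matches: 4)
  'and' -> not in reference -> no match (matches: 4)
Clipped matches: 4, Candidate length: 9
Precision = 4/9

4/9


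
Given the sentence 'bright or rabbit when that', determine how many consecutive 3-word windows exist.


Word trigrams from [5] words:
  Trigram 1: (bright or rabbit)
  Trigram 2: (or rabbit when)
  Trigram 3: (rabbit when that)
Total word trigrams: 5 - 2 = 3

3


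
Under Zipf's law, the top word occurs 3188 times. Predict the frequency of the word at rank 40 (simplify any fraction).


Zipf's law: freq(rank) = f1 / rank
f1 = 3188, rank = 40
freq = 3188 / 40
GCD(3188, 40) = 4
Simplified: 797/10

797/10


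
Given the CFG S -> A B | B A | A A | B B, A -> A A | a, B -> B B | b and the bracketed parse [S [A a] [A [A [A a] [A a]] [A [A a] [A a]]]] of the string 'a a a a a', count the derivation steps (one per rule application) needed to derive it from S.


Every bracketed nonterminal node [X ...] in the tree is produced by exactly one rule application.
Reading the tree off as a leftmost derivation:
  Step 1: S  =>  A A   (applied S -> A A)
  Step 2: A A  =>  a A   (applied A -> a)
  Step 3: a A  =>  a A A   (applied A -> A A)
  Step 4: a A A  =>  a A A A   (applied A -> A A)
  Step 5: a A A A  =>  a a A A   (applied A -> a)
  Step 6: a a A A  =>  a a a A   (applied A -> a)
  Step 7: a a a A  =>  a a a A A   (applied A -> A A)
  Step 8: a a a A A  =>  a a a a A   (applied A -> a)
  Step 9: a a a a A  =>  a a a a a   (applied A -> a)
Final yield: a a a a a
Total rewrite steps: 9

9
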